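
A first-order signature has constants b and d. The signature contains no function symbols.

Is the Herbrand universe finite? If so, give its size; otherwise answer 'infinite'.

2

There are no function symbols, so every ground term is one of the 2 constants.
The Herbrand universe is {b, d}, which is finite with 2 elements.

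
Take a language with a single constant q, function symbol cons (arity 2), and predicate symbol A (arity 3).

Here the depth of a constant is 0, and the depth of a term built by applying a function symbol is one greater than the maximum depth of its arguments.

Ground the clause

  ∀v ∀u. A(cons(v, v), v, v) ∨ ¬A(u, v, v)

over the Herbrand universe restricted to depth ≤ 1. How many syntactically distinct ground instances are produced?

Ground terms of depth ≤ 1:
  Count level by level. With function symbols cons/2, the terms of depth ≤ k are the 1 constant together with each function applied to depth-≤(k−1) tuples, so N_k = 1 + N_{k-1}^2.
  N_0 = 1
  N_1 = 1 + 1^2 = 2
So there are 2 ground terms available for substitution.
Each of v, u ranges independently over the available ground terms, and distinct assignments produce distinct instances.
Number of ground instances = 2^2 = 4.

4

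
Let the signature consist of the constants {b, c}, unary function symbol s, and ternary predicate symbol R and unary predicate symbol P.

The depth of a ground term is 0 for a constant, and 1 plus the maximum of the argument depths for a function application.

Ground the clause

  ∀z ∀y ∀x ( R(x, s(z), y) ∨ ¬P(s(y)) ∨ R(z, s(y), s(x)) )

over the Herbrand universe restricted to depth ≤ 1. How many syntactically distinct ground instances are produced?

Ground terms of depth ≤ 1:
  Let N_k count ground terms of depth at most k. Each non-constant term of depth ≤ k is some function symbol applied to depth-≤(k−1) arguments, giving N_k = 2 + N_{k-1}.
  N_0 = 2
  N_1 = 2 + 2 = 4
So there are 4 ground terms available for substitution.
The clause has 3 distinct variables (z, y, x), each appearing in the body. In the free term algebra distinct substitutions yield syntactically distinct ground instances.
Number of ground instances = 4^3 = 64.

64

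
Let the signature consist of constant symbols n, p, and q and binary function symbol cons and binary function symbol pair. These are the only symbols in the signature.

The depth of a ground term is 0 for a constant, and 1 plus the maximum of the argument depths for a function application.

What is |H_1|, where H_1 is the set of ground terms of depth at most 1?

Write N_k for the number of ground terms of depth ≤ k. A term of depth ≤ k is either a constant or a function symbol applied to arguments of depth ≤ k−1, so N_k = 3 + N_{k-1}^2 + N_{k-1}^2.
N_0 = 3
N_1 = 3 + 3^2 + 3^2 = 21

21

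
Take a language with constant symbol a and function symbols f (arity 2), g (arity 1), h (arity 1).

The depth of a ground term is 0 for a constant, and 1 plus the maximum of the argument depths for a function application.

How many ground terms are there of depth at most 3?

676

Count level by level. With function symbols f/2, g/1, h/1, the terms of depth ≤ k are the 1 constant together with each function applied to depth-≤(k−1) tuples, so N_k = 1 + N_{k-1}^2 + N_{k-1} + N_{k-1}.
N_0 = 1
N_1 = 1 + 1^2 + 1 + 1 = 4
N_2 = 1 + 4^2 + 4 + 4 = 25
N_3 = 1 + 25^2 + 25 + 25 = 676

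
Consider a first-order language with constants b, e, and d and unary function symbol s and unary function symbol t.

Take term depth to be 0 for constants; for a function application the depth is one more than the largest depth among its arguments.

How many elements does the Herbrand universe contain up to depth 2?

21

Let N_k = |{terms of depth ≤ k}|. Then N_0 = 3 and N_k = 3 + N_{k-1} + N_{k-1} for k ≥ 1 (one summand per function symbol, arity giving the exponent).
N_0 = 3
N_1 = 3 + 3 + 3 = 9
N_2 = 3 + 9 + 9 = 21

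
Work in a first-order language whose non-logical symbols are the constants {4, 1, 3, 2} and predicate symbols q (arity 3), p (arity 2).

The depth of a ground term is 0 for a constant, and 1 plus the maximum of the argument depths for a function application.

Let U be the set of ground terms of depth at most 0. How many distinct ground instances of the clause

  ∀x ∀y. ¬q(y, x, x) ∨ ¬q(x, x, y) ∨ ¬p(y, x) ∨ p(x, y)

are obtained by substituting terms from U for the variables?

Ground terms of depth ≤ 0:
  With no function symbols every ground term is a constant, so there are exactly 4 ground terms at every depth bound.
  N_0 = 4
  Explicitly: 4, 1, 3, 2.
So there are 4 ground terms available for substitution.
The clause has 2 distinct variables (x, y), each appearing in the body. In the free term algebra distinct substitutions yield syntactically distinct ground instances.
Number of ground instances = 4^2 = 16.

16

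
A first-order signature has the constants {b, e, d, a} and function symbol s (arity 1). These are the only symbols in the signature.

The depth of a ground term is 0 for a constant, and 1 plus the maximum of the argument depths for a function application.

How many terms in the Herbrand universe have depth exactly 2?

4

Let N_k = |{terms of depth ≤ k}|. Then N_0 = 4 and N_k = 4 + N_{k-1} for k ≥ 1 (one summand per function symbol, arity giving the exponent).
N_0 = 4
N_1 = 4 + 4 = 8
N_2 = 4 + 8 = 12
Terms of depth exactly 2: N_2 − N_1 = 12 − 8 = 4.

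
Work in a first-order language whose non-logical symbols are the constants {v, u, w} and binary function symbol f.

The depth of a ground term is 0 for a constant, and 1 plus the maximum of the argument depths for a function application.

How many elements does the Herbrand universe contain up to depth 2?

147

Count level by level. With function symbols f/2, the terms of depth ≤ k are the 3 constants together with each function applied to depth-≤(k−1) tuples, so N_k = 3 + N_{k-1}^2.
N_0 = 3
N_1 = 3 + 3^2 = 12
N_2 = 3 + 12^2 = 147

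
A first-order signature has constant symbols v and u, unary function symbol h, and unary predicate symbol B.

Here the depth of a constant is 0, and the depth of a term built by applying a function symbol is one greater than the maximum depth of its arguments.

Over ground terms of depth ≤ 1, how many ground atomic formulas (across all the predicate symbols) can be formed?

4

First count ground terms of depth ≤ 1.
Let N_k count ground terms of depth at most k. Each non-constant term of depth ≤ k is some function symbol applied to depth-≤(k−1) arguments, giving N_k = 2 + N_{k-1}.
N_0 = 2
N_1 = 2 + 2 = 4
Explicitly: v, u, h(v), h(u).
So |H| = 4.
Each predicate of arity r yields |H|^r ground atoms (one per choice of an r-tuple from H):
  B: 4
Total ground atoms: 4.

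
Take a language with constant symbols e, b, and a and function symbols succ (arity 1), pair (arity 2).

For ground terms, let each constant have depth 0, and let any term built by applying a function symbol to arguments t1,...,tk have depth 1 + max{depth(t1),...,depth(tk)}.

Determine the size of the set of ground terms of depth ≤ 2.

Let N_k = |{terms of depth ≤ k}|. Then N_0 = 3 and N_k = 3 + N_{k-1} + N_{k-1}^2 for k ≥ 1 (one summand per function symbol, arity giving the exponent).
N_0 = 3
N_1 = 3 + 3 + 3^2 = 15
N_2 = 3 + 15 + 15^2 = 243

243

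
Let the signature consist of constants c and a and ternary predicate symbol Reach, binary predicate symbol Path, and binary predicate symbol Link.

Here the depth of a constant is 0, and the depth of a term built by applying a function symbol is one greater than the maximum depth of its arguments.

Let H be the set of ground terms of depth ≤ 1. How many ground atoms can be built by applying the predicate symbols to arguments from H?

16

First count ground terms of depth ≤ 1.
With no function symbols every ground term is a constant, so there are exactly 2 ground terms at every depth bound.
N_0 = 2
N_1 = 2
Explicitly: c, a.
So |H| = 2.
A ground atom is a predicate applied to a tuple of terms from H, so the count is the sum over predicates of |H|^arity:
  Reach: 2^3 = 8;  Path: 2^2 = 4;  Link: 2^2 = 4
Total ground atoms: 8 + 4 + 4 = 16.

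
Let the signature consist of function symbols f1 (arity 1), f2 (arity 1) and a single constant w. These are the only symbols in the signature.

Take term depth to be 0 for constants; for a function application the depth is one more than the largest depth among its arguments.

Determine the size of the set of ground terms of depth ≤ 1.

3

Let N_k = |{terms of depth ≤ k}|. Then N_0 = 1 and N_k = 1 + N_{k-1} + N_{k-1} for k ≥ 1 (one summand per function symbol, arity giving the exponent).
N_0 = 1
N_1 = 1 + 1 + 1 = 3
Explicitly: w, f1(w), f2(w).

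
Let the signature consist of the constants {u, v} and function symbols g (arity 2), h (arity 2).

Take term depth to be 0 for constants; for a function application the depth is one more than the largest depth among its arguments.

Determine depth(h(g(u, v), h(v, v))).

depth(g(u, v)) = 1 + max(0, 0) = 1
depth(h(v, v)) = 1 + max(0, 0) = 1
depth(h(g(u, v), h(v, v))) = 1 + max(1, 1) = 2

2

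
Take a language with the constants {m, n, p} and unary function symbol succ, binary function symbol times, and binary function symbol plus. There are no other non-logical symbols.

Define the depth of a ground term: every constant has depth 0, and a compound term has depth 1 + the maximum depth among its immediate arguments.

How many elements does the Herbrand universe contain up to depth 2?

1179

Write N_k for the number of ground terms of depth ≤ k. A term of depth ≤ k is either a constant or a function symbol applied to arguments of depth ≤ k−1, so N_k = 3 + N_{k-1} + N_{k-1}^2 + N_{k-1}^2.
N_0 = 3
N_1 = 3 + 3 + 3^2 + 3^2 = 24
N_2 = 3 + 24 + 24^2 + 24^2 = 1179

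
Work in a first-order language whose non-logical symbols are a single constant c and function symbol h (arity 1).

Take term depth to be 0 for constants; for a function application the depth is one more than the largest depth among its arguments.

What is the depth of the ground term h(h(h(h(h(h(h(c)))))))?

7

depth(h(c)) = 1 + depth(c) = 1 + 0 = 1
depth(h(h(c))) = 1 + depth(h(c)) = 1 + 1 = 2
depth(h(h(h(c)))) = 1 + depth(h(h(c))) = 1 + 2 = 3
depth(h(h(h(h(c))))) = 1 + depth(h(h(h(c)))) = 1 + 3 = 4
depth(h(h(h(h(h(c)))))) = 1 + depth(h(h(h(h(c))))) = 1 + 4 = 5
depth(h(h(h(h(h(h(c))))))) = 1 + depth(h(h(h(h(h(c)))))) = 1 + 5 = 6
depth(h(h(h(h(h(h(h(c)))))))) = 1 + depth(h(h(h(h(h(h(c))))))) = 1 + 6 = 7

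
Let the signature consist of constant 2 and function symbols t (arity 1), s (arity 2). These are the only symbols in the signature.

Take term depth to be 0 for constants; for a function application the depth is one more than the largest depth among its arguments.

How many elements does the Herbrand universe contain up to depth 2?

13

Let N_k = |{terms of depth ≤ k}|. Then N_0 = 1 and N_k = 1 + N_{k-1} + N_{k-1}^2 for k ≥ 1 (one summand per function symbol, arity giving the exponent).
N_0 = 1
N_1 = 1 + 1 + 1^2 = 3
N_2 = 1 + 3 + 3^2 = 13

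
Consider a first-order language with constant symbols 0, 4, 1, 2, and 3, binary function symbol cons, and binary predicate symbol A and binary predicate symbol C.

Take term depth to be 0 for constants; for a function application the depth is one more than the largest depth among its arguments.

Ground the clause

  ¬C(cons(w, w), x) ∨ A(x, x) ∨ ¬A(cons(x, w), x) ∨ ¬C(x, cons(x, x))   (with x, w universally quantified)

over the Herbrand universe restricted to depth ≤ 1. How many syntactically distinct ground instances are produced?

900

Ground terms of depth ≤ 1:
  Let N_k count ground terms of depth at most k. Each non-constant term of depth ≤ k is some function symbol applied to depth-≤(k−1) arguments, giving N_k = 5 + N_{k-1}^2.
  N_0 = 5
  N_1 = 5 + 5^2 = 30
So there are 30 ground terms available for substitution.
The clause has 2 distinct variables (x, w), each appearing in the body. In the free term algebra distinct substitutions yield syntactically distinct ground instances.
Number of ground instances = 30^2 = 900.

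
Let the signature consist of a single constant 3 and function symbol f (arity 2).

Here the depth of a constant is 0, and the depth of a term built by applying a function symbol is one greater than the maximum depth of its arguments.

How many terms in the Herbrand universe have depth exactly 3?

Let N_k = |{terms of depth ≤ k}|. Then N_0 = 1 and N_k = 1 + N_{k-1}^2 for k ≥ 1 (one summand per function symbol, arity giving the exponent).
N_0 = 1
N_1 = 1 + 1^2 = 2
N_2 = 1 + 2^2 = 5
N_3 = 1 + 5^2 = 26
Terms of depth exactly 3: N_3 − N_2 = 26 − 5 = 21.

21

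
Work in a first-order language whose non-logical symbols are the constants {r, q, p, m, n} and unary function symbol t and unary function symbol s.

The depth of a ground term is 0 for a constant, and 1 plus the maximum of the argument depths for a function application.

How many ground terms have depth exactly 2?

Let N_k = |{terms of depth ≤ k}|. Then N_0 = 5 and N_k = 5 + N_{k-1} + N_{k-1} for k ≥ 1 (one summand per function symbol, arity giving the exponent).
N_0 = 5
N_1 = 5 + 5 + 5 = 15
N_2 = 5 + 15 + 15 = 35
Terms of depth exactly 2: N_2 − N_1 = 35 − 15 = 20.

20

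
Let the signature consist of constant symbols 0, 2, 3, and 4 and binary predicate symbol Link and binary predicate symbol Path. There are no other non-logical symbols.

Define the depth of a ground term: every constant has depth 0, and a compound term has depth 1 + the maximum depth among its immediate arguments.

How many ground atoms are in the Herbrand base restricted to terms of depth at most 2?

First count ground terms of depth ≤ 2.
With no function symbols every ground term is a constant, so there are exactly 4 ground terms at every depth bound.
N_0 = 4
N_1 = 4
N_2 = 4
So |H| = 4.
For each predicate symbol, the number of ground atoms is |H| raised to its arity; summing:
  Link: 4^2 = 16;  Path: 4^2 = 16
Total ground atoms: 16 + 16 = 32.

32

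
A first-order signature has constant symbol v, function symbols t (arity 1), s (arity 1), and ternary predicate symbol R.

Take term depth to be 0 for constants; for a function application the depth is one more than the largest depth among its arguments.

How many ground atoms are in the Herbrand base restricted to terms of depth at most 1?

First count ground terms of depth ≤ 1.
Let N_k count ground terms of depth at most k. Each non-constant term of depth ≤ k is some function symbol applied to depth-≤(k−1) arguments, giving N_k = 1 + N_{k-1} + N_{k-1}.
N_0 = 1
N_1 = 1 + 1 + 1 = 3
So |H| = 3.
A ground atom is a predicate applied to a tuple of terms from H, so the count is the sum over predicates of |H|^arity:
  R: 3^3 = 27
Total ground atoms: 27.

27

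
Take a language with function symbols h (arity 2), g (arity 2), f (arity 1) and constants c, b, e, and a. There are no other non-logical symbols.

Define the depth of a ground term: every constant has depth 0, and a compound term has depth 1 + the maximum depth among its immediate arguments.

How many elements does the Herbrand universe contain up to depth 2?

3244

Let N_k = |{terms of depth ≤ k}|. Then N_0 = 4 and N_k = 4 + N_{k-1}^2 + N_{k-1}^2 + N_{k-1} for k ≥ 1 (one summand per function symbol, arity giving the exponent).
N_0 = 4
N_1 = 4 + 4^2 + 4^2 + 4 = 40
N_2 = 4 + 40^2 + 40^2 + 40 = 3244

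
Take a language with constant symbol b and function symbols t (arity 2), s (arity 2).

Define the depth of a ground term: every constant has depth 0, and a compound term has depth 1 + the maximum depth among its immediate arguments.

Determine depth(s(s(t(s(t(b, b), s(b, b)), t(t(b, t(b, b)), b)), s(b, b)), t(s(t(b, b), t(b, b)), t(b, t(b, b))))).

6

depth(t(b, b)) = 1 + max(0, 0) = 1
depth(s(b, b)) = 1 + max(0, 0) = 1
depth(s(t(b, b), s(b, b))) = 1 + max(1, 1) = 2
depth(t(b, t(b, b))) = 1 + max(0, 1) = 2
depth(t(t(b, t(b, b)), b)) = 1 + max(2, 0) = 3
depth(t(s(t(b, b), s(b, b)), t(t(b, t(b, b)), b))) = 1 + max(2, 3) = 4
depth(s(t(s(t(b, b), s(b, b)), t(t(b, t(b, b)), b)), s(b, b))) = 1 + max(4, 1) = 5
depth(s(t(b, b), t(b, b))) = 1 + max(1, 1) = 2
depth(t(s(t(b, b), t(b, b)), t(b, t(b, b)))) = 1 + max(2, 2) = 3
depth(s(s(t(s(t(b, b), s(b, b)), t(t(b, t(b, b)), b)), s(b, b)), t(s(t(b, b), t(b, b)), t(b, t(b, b))))) = 1 + max(5, 3) = 6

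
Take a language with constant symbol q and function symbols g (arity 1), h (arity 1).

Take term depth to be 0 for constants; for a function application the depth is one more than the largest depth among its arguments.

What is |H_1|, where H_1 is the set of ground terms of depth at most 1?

3

If N_k denotes the number of depth-≤k ground terms, the 1 constant gives N_0 = 1, and each function symbol of arity r contributes N_{k-1}^r new terms at level k: N_k = 1 + N_{k-1} + N_{k-1}.
N_0 = 1
N_1 = 1 + 1 + 1 = 3
Explicitly: q, g(q), h(q).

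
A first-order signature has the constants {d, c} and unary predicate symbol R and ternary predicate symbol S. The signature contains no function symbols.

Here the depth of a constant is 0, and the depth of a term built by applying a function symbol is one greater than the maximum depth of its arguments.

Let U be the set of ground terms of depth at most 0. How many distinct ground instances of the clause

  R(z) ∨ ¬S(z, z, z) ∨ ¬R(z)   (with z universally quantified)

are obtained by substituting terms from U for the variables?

Ground terms of depth ≤ 0:
  With no function symbols every ground term is a constant, so there are exactly 2 ground terms at every depth bound.
  N_0 = 2
So there are 2 ground terms available for substitution.
The body mentions the single quantified variable z; since ground terms form a free algebra, no two substitutions collapse to the same formula.
Number of ground instances = 2.

2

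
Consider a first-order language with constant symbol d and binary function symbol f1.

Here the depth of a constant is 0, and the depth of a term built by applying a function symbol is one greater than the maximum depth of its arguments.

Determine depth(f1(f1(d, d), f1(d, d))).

depth(f1(d, d)) = 1 + max(0, 0) = 1
depth(f1(f1(d, d), f1(d, d))) = 1 + max(1, 1) = 2

2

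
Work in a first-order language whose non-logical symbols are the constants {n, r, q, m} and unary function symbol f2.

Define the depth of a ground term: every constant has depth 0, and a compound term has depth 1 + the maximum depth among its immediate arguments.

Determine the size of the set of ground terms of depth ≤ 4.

20

Write N_k for the number of ground terms of depth ≤ k. A term of depth ≤ k is either a constant or a function symbol applied to arguments of depth ≤ k−1, so N_k = 4 + N_{k-1}.
N_0 = 4
N_1 = 4 + 4 = 8
N_2 = 4 + 8 = 12
N_3 = 4 + 12 = 16
N_4 = 4 + 16 = 20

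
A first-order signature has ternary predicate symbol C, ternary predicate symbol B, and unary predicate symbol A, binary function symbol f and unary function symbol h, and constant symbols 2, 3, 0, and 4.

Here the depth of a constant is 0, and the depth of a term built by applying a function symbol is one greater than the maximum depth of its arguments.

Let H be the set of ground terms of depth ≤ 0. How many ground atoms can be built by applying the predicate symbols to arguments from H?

First count ground terms of depth ≤ 0.
Write N_k for the number of ground terms of depth ≤ k. A term of depth ≤ k is either a constant or a function symbol applied to arguments of depth ≤ k−1, so N_k = 4 + N_{k-1}^2 + N_{k-1}.
N_0 = 4
So |H| = 4.
For each predicate symbol, the number of ground atoms is |H| raised to its arity; summing:
  C: 4^3 = 64;  B: 4^3 = 64;  A: 4
Total ground atoms: 64 + 64 + 4 = 132.

132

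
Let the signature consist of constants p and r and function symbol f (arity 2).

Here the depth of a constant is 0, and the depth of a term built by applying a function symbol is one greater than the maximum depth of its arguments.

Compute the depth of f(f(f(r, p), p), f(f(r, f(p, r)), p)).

4

depth(f(r, p)) = 1 + max(0, 0) = 1
depth(f(f(r, p), p)) = 1 + max(1, 0) = 2
depth(f(p, r)) = 1 + max(0, 0) = 1
depth(f(r, f(p, r))) = 1 + max(0, 1) = 2
depth(f(f(r, f(p, r)), p)) = 1 + max(2, 0) = 3
depth(f(f(f(r, p), p), f(f(r, f(p, r)), p))) = 1 + max(2, 3) = 4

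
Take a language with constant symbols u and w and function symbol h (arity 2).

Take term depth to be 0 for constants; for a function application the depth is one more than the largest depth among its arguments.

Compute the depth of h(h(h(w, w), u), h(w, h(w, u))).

3

depth(h(w, w)) = 1 + max(0, 0) = 1
depth(h(h(w, w), u)) = 1 + max(1, 0) = 2
depth(h(w, u)) = 1 + max(0, 0) = 1
depth(h(w, h(w, u))) = 1 + max(0, 1) = 2
depth(h(h(h(w, w), u), h(w, h(w, u)))) = 1 + max(2, 2) = 3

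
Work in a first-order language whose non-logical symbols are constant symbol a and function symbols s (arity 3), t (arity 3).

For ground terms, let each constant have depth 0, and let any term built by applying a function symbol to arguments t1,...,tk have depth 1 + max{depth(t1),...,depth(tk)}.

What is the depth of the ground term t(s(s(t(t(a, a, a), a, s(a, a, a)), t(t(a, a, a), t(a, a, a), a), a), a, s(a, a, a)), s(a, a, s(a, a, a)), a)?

depth(t(a, a, a)) = 1 + max(0, 0, 0) = 1
depth(s(a, a, a)) = 1 + max(0, 0, 0) = 1
depth(t(t(a, a, a), a, s(a, a, a))) = 1 + max(1, 0, 1) = 2
depth(t(t(a, a, a), t(a, a, a), a)) = 1 + max(1, 1, 0) = 2
depth(s(t(t(a, a, a), a, s(a, a, a)), t(t(a, a, a), t(a, a, a), a), a)) = 1 + max(2, 2, 0) = 3
depth(s(s(t(t(a, a, a), a, s(a, a, a)), t(t(a, a, a), t(a, a, a), a), a), a, s(a, a, a))) = 1 + max(3, 0, 1) = 4
depth(s(a, a, s(a, a, a))) = 1 + max(0, 0, 1) = 2
depth(t(s(s(t(t(a, a, a), a, s(a, a, a)), t(t(a, a, a), t(a, a, a), a), a), a, s(a, a, a)), s(a, a, s(a, a, a)), a)) = 1 + max(4, 2, 0) = 5

5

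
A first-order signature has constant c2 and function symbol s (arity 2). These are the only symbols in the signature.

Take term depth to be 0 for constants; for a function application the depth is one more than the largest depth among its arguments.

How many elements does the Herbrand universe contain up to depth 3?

Let N_k count ground terms of depth at most k. Each non-constant term of depth ≤ k is some function symbol applied to depth-≤(k−1) arguments, giving N_k = 1 + N_{k-1}^2.
N_0 = 1
N_1 = 1 + 1^2 = 2
N_2 = 1 + 2^2 = 5
N_3 = 1 + 5^2 = 26

26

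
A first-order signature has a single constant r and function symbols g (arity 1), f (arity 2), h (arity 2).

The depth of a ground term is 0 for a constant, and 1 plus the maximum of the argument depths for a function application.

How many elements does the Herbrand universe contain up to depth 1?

If N_k denotes the number of depth-≤k ground terms, the 1 constant gives N_0 = 1, and each function symbol of arity r contributes N_{k-1}^r new terms at level k: N_k = 1 + N_{k-1} + N_{k-1}^2 + N_{k-1}^2.
N_0 = 1
N_1 = 1 + 1 + 1^2 + 1^2 = 4
Explicitly: r, g(r), f(r, r), h(r, r).

4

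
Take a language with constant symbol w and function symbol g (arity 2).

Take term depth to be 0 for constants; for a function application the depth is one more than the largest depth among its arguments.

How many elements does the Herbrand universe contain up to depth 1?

If N_k denotes the number of depth-≤k ground terms, the 1 constant gives N_0 = 1, and each function symbol of arity r contributes N_{k-1}^r new terms at level k: N_k = 1 + N_{k-1}^2.
N_0 = 1
N_1 = 1 + 1^2 = 2
Explicitly: w, g(w, w).

2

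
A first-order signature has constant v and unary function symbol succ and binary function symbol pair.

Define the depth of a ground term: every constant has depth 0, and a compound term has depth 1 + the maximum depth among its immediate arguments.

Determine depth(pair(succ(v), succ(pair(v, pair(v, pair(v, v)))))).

depth(succ(v)) = 1 + depth(v) = 1 + 0 = 1
depth(pair(v, v)) = 1 + max(0, 0) = 1
depth(pair(v, pair(v, v))) = 1 + max(0, 1) = 2
depth(pair(v, pair(v, pair(v, v)))) = 1 + max(0, 2) = 3
depth(succ(pair(v, pair(v, pair(v, v))))) = 1 + depth(pair(v, pair(v, pair(v, v)))) = 1 + 3 = 4
depth(pair(succ(v), succ(pair(v, pair(v, pair(v, v)))))) = 1 + max(1, 4) = 5

5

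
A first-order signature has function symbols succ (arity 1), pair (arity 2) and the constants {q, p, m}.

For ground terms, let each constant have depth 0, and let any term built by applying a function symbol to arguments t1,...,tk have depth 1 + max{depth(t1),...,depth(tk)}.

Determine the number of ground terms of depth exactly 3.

59052

Count level by level. With function symbols succ/1, pair/2, the terms of depth ≤ k are the 3 constants together with each function applied to depth-≤(k−1) tuples, so N_k = 3 + N_{k-1} + N_{k-1}^2.
N_0 = 3
N_1 = 3 + 3 + 3^2 = 15
N_2 = 3 + 15 + 15^2 = 243
N_3 = 3 + 243 + 243^2 = 59295
Terms of depth exactly 3: N_3 − N_2 = 59295 − 243 = 59052.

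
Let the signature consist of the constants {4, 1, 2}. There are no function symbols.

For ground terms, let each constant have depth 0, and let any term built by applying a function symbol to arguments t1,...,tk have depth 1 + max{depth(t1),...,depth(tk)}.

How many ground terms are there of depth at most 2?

3

With no function symbols every ground term is a constant, so there are exactly 3 ground terms at every depth bound.
N_0 = 3
N_1 = 3
N_2 = 3
Explicitly: 4, 1, 2.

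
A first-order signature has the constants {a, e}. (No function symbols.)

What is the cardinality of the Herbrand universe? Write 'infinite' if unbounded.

There are no function symbols, so every ground term is one of the 2 constants.
The Herbrand universe is {a, e}, which is finite with 2 elements.

2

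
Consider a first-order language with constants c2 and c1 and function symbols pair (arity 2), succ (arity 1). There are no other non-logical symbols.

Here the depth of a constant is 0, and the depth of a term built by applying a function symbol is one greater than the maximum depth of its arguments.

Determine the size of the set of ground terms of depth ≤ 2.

If N_k denotes the number of depth-≤k ground terms, the 2 constants give N_0 = 2, and each function symbol of arity r contributes N_{k-1}^r new terms at level k: N_k = 2 + N_{k-1}^2 + N_{k-1}.
N_0 = 2
N_1 = 2 + 2^2 + 2 = 8
N_2 = 2 + 8^2 + 8 = 74

74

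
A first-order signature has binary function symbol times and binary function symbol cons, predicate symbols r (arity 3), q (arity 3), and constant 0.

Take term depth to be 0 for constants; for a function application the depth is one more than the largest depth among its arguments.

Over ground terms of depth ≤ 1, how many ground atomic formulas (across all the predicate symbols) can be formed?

First count ground terms of depth ≤ 1.
Write N_k for the number of ground terms of depth ≤ k. A term of depth ≤ k is either a constant or a function symbol applied to arguments of depth ≤ k−1, so N_k = 1 + N_{k-1}^2 + N_{k-1}^2.
N_0 = 1
N_1 = 1 + 1^2 + 1^2 = 3
Explicitly: 0, times(0, 0), cons(0, 0).
So |H| = 3.
Each predicate of arity r yields |H|^r ground atoms (one per choice of an r-tuple from H):
  r: 3^3 = 27;  q: 3^3 = 27
Total ground atoms: 27 + 27 = 54.

54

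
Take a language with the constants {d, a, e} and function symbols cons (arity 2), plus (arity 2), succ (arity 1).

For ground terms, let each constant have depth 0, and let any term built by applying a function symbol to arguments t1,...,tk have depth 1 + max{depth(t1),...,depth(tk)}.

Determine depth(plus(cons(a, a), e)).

2

depth(cons(a, a)) = 1 + max(0, 0) = 1
depth(plus(cons(a, a), e)) = 1 + max(1, 0) = 2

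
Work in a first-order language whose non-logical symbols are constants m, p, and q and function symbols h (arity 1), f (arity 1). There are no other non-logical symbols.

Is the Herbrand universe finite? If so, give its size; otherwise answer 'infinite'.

The signature has at least one function symbol (h, arity 1) and at least one constant (m).
Iterating h gives infinitely many distinct ground terms: m, h(m), h(h(m)), ...
So the Herbrand universe is infinite.

infinite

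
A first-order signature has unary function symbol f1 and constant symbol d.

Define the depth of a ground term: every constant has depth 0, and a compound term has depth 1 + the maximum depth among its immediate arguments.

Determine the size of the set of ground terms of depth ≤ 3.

Write N_k for the number of ground terms of depth ≤ k. A term of depth ≤ k is either a constant or a function symbol applied to arguments of depth ≤ k−1, so N_k = 1 + N_{k-1}.
N_0 = 1
N_1 = 1 + 1 = 2
N_2 = 1 + 2 = 3
N_3 = 1 + 3 = 4
Explicitly: d, f1(d), f1(f1(d)), f1(f1(f1(d))).

4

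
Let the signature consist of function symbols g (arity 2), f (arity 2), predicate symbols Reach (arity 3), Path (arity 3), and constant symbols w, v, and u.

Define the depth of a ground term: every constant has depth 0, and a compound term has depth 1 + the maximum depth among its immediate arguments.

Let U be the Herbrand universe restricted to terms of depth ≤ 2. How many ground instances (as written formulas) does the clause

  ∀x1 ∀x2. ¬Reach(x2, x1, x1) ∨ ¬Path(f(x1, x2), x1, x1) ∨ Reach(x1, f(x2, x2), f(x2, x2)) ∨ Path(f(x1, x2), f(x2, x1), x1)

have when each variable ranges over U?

783225

Ground terms of depth ≤ 2:
  Let N_k count ground terms of depth at most k. Each non-constant term of depth ≤ k is some function symbol applied to depth-≤(k−1) arguments, giving N_k = 3 + N_{k-1}^2 + N_{k-1}^2.
  N_0 = 3
  N_1 = 3 + 3^2 + 3^2 = 21
  N_2 = 3 + 21^2 + 21^2 = 885
So there are 885 ground terms available for substitution.
Each of x1, x2 ranges independently over the available ground terms, and distinct assignments produce distinct instances.
Number of ground instances = 885^2 = 783225.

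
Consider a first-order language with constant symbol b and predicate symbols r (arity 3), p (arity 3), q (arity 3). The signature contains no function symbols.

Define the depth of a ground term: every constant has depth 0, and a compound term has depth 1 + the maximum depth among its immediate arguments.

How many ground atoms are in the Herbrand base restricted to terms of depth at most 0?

First count ground terms of depth ≤ 0.
With no function symbols every ground term is a constant, so there is exactly 1 ground term at every depth bound.
N_0 = 1
Explicitly: b.
So |H| = 1.
Each predicate of arity r yields |H|^r ground atoms (one per choice of an r-tuple from H):
  r: 1^3 = 1;  p: 1^3 = 1;  q: 1^3 = 1
Total ground atoms: 1 + 1 + 1 = 3.

3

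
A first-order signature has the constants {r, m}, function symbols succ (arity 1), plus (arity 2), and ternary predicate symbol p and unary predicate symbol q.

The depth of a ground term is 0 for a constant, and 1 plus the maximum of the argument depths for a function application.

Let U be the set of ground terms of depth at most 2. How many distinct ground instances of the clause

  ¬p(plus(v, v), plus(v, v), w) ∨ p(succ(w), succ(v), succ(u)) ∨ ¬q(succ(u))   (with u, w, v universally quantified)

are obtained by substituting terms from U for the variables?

405224

Ground terms of depth ≤ 2:
  Write N_k for the number of ground terms of depth ≤ k. A term of depth ≤ k is either a constant or a function symbol applied to arguments of depth ≤ k−1, so N_k = 2 + N_{k-1} + N_{k-1}^2.
  N_0 = 2
  N_1 = 2 + 2 + 2^2 = 8
  N_2 = 2 + 8 + 8^2 = 74
So there are 74 ground terms available for substitution.
The clause has 3 distinct variables (u, w, v), each appearing in the body. In the free term algebra distinct substitutions yield syntactically distinct ground instances.
Number of ground instances = 74^3 = 405224.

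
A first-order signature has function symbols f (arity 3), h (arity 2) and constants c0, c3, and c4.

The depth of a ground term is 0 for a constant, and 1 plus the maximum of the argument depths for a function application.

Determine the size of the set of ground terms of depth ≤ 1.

39

Count level by level. With function symbols f/3, h/2, the terms of depth ≤ k are the 3 constants together with each function applied to depth-≤(k−1) tuples, so N_k = 3 + N_{k-1}^3 + N_{k-1}^2.
N_0 = 3
N_1 = 3 + 3^3 + 3^2 = 39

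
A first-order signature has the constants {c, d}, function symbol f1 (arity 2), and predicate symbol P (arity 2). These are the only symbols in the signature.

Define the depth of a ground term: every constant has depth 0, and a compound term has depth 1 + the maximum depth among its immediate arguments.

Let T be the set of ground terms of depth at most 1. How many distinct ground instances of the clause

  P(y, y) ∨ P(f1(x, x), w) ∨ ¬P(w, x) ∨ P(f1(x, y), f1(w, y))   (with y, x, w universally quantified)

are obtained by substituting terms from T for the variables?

216

Ground terms of depth ≤ 1:
  Write N_k for the number of ground terms of depth ≤ k. A term of depth ≤ k is either a constant or a function symbol applied to arguments of depth ≤ k−1, so N_k = 2 + N_{k-1}^2.
  N_0 = 2
  N_1 = 2 + 2^2 = 6
So there are 6 ground terms available for substitution.
The clause has 3 distinct variables (y, x, w), each appearing in the body. In the free term algebra distinct substitutions yield syntactically distinct ground instances.
Number of ground instances = 6^3 = 216.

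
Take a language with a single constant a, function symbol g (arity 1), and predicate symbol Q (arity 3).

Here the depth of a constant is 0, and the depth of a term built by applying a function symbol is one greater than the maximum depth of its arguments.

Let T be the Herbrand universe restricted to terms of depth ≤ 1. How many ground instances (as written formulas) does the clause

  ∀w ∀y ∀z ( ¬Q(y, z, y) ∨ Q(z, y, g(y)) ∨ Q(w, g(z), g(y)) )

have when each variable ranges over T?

8

Ground terms of depth ≤ 1:
  Write N_k for the number of ground terms of depth ≤ k. A term of depth ≤ k is either a constant or a function symbol applied to arguments of depth ≤ k−1, so N_k = 1 + N_{k-1}.
  N_0 = 1
  N_1 = 1 + 1 = 2
  Explicitly: a, g(a).
So there are 2 ground terms available for substitution.
The clause has 3 distinct variables (w, y, z), each appearing in the body. In the free term algebra distinct substitutions yield syntactically distinct ground instances.
Number of ground instances = 2^3 = 8.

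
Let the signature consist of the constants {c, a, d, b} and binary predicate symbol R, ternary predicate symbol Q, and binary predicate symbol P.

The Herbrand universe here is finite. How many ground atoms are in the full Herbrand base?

96

With no function symbols, the Herbrand universe is just the 4 constants.
Ground atoms per predicate: R: 4^2 = 16, Q: 4^3 = 64, P: 4^2 = 16.
Herbrand base size = 16 + 64 + 16 = 96.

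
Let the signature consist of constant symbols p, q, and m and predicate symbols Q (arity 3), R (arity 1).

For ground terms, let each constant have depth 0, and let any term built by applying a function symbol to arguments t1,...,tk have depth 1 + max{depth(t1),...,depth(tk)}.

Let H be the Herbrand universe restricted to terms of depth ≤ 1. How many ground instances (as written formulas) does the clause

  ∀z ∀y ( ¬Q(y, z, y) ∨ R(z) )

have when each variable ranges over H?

9

Ground terms of depth ≤ 1:
  With no function symbols every ground term is a constant, so there are exactly 3 ground terms at every depth bound.
  N_0 = 3
  N_1 = 3
So there are 3 ground terms available for substitution.
The body mentions every one of the 2 quantified variables; since ground terms form a free algebra, no two substitutions collapse to the same formula.
Number of ground instances = 3^2 = 9.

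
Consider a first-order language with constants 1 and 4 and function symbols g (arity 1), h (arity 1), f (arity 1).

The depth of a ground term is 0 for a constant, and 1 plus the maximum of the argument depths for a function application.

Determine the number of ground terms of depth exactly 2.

18

If N_k denotes the number of depth-≤k ground terms, the 2 constants give N_0 = 2, and each function symbol of arity r contributes N_{k-1}^r new terms at level k: N_k = 2 + N_{k-1} + N_{k-1} + N_{k-1}.
N_0 = 2
N_1 = 2 + 2 + 2 + 2 = 8
N_2 = 2 + 8 + 8 + 8 = 26
Terms of depth exactly 2: N_2 − N_1 = 26 − 8 = 18.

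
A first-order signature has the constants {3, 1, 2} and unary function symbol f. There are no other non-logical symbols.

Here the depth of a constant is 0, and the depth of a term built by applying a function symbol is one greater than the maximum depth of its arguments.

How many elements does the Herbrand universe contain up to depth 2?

9

Count level by level. With function symbols f/1, the terms of depth ≤ k are the 3 constants together with each function applied to depth-≤(k−1) tuples, so N_k = 3 + N_{k-1}.
N_0 = 3
N_1 = 3 + 3 = 6
N_2 = 3 + 6 = 9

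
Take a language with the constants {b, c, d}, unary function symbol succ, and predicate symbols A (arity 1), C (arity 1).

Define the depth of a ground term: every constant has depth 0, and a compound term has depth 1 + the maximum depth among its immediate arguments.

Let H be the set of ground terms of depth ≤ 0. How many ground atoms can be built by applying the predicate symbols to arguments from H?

6

First count ground terms of depth ≤ 0.
Write N_k for the number of ground terms of depth ≤ k. A term of depth ≤ k is either a constant or a function symbol applied to arguments of depth ≤ k−1, so N_k = 3 + N_{k-1}.
N_0 = 3
So |H| = 3.
Each predicate of arity r yields |H|^r ground atoms (one per choice of an r-tuple from H):
  A: 3;  C: 3
Total ground atoms: 3 + 3 = 6.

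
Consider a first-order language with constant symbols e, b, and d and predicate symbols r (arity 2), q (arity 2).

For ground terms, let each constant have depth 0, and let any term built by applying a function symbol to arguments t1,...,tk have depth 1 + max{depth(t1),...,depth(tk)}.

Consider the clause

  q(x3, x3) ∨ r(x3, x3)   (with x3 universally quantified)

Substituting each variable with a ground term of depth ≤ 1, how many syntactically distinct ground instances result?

Ground terms of depth ≤ 1:
  With no function symbols every ground term is a constant, so there are exactly 3 ground terms at every depth bound.
  N_0 = 3
  N_1 = 3
So there are 3 ground terms available for substitution.
There is 1 variable to instantiate (x3),  occurring in at least one literal, so different choices give different ground instances.
Number of ground instances = 3.

3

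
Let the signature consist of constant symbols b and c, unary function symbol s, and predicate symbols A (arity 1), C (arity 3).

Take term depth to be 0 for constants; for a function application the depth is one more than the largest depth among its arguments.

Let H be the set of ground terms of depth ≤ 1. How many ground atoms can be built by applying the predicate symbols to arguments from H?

68

First count ground terms of depth ≤ 1.
If N_k denotes the number of depth-≤k ground terms, the 2 constants give N_0 = 2, and each function symbol of arity r contributes N_{k-1}^r new terms at level k: N_k = 2 + N_{k-1}.
N_0 = 2
N_1 = 2 + 2 = 4
So |H| = 4.
Each predicate of arity r yields |H|^r ground atoms (one per choice of an r-tuple from H):
  A: 4;  C: 4^3 = 64
Total ground atoms: 4 + 64 = 68.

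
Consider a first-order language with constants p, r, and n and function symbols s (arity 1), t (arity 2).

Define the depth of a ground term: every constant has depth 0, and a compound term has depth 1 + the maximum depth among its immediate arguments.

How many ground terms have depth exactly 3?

Count level by level. With function symbols s/1, t/2, the terms of depth ≤ k are the 3 constants together with each function applied to depth-≤(k−1) tuples, so N_k = 3 + N_{k-1} + N_{k-1}^2.
N_0 = 3
N_1 = 3 + 3 + 3^2 = 15
N_2 = 3 + 15 + 15^2 = 243
N_3 = 3 + 243 + 243^2 = 59295
Terms of depth exactly 3: N_3 − N_2 = 59295 − 243 = 59052.

59052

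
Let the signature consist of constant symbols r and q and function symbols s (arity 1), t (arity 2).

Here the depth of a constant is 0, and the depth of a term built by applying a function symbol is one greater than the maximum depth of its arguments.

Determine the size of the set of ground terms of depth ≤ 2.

74

Write N_k for the number of ground terms of depth ≤ k. A term of depth ≤ k is either a constant or a function symbol applied to arguments of depth ≤ k−1, so N_k = 2 + N_{k-1} + N_{k-1}^2.
N_0 = 2
N_1 = 2 + 2 + 2^2 = 8
N_2 = 2 + 8 + 8^2 = 74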